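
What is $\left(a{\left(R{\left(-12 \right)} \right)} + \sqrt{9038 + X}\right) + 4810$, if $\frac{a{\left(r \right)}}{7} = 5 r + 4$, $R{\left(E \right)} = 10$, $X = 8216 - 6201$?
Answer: $5188 + \sqrt{11053} \approx 5293.1$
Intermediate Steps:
$X = 2015$
$a{\left(r \right)} = 28 + 35 r$ ($a{\left(r \right)} = 7 \left(5 r + 4\right) = 7 \left(4 + 5 r\right) = 28 + 35 r$)
$\left(a{\left(R{\left(-12 \right)} \right)} + \sqrt{9038 + X}\right) + 4810 = \left(\left(28 + 35 \cdot 10\right) + \sqrt{9038 + 2015}\right) + 4810 = \left(\left(28 + 350\right) + \sqrt{11053}\right) + 4810 = \left(378 + \sqrt{11053}\right) + 4810 = 5188 + \sqrt{11053}$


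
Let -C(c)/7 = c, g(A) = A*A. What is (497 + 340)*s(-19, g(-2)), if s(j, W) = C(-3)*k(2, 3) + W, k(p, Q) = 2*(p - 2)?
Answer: 3348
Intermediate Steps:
g(A) = A**2
C(c) = -7*c
k(p, Q) = -4 + 2*p (k(p, Q) = 2*(-2 + p) = -4 + 2*p)
s(j, W) = W (s(j, W) = (-7*(-3))*(-4 + 2*2) + W = 21*(-4 + 4) + W = 21*0 + W = 0 + W = W)
(497 + 340)*s(-19, g(-2)) = (497 + 340)*(-2)**2 = 837*4 = 3348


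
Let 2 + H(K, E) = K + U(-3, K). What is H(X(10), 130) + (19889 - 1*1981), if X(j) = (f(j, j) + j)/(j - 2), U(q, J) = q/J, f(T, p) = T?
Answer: 179073/10 ≈ 17907.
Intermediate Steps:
X(j) = 2*j/(-2 + j) (X(j) = (j + j)/(j - 2) = (2*j)/(-2 + j) = 2*j/(-2 + j))
H(K, E) = -2 + K - 3/K (H(K, E) = -2 + (K - 3/K) = -2 + K - 3/K)
H(X(10), 130) + (19889 - 1*1981) = (-2 + 2*10/(-2 + 10) - 3/(2*10/(-2 + 10))) + (19889 - 1*1981) = (-2 + 2*10/8 - 3/(2*10/8)) + (19889 - 1981) = (-2 + 2*10*(⅛) - 3/(2*10*(⅛))) + 17908 = (-2 + 5/2 - 3/5/2) + 17908 = (-2 + 5/2 - 3*⅖) + 17908 = (-2 + 5/2 - 6/5) + 17908 = -7/10 + 17908 = 179073/10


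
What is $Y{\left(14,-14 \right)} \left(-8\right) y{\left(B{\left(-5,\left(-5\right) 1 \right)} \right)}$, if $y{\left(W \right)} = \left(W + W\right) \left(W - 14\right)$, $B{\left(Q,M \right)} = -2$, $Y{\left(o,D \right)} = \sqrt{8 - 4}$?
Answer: $-1024$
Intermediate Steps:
$Y{\left(o,D \right)} = 2$ ($Y{\left(o,D \right)} = \sqrt{4} = 2$)
$y{\left(W \right)} = 2 W \left(-14 + W\right)$
$Y{\left(14,-14 \right)} \left(-8\right) y{\left(B{\left(-5,\left(-5\right) 1 \right)} \right)} = 2 \left(-8\right) 2 \left(-2\right) \left(-14 - 2\right) = - 16 \cdot 2 \left(-2\right) \left(-16\right) = \left(-16\right) 64 = -1024$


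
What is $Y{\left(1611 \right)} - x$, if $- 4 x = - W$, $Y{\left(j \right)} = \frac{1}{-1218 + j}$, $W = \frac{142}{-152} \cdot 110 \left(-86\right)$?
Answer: $- \frac{65990519}{29868} \approx -2209.4$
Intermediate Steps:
$W = \frac{167915}{19}$ ($W = 142 \left(- \frac{1}{152}\right) 110 \left(-86\right) = \left(- \frac{71}{76}\right) 110 \left(-86\right) = \left(- \frac{3905}{38}\right) \left(-86\right) = \frac{167915}{19} \approx 8837.6$)
$x = \frac{167915}{76}$ ($x = - \frac{\left(-1\right) \frac{167915}{19}}{4} = \left(- \frac{1}{4}\right) \left(- \frac{167915}{19}\right) = \frac{167915}{76} \approx 2209.4$)
$Y{\left(1611 \right)} - x = \frac{1}{-1218 + 1611} - \frac{167915}{76} = \frac{1}{393} - \frac{167915}{76} = - \frac{65990519}{29868}$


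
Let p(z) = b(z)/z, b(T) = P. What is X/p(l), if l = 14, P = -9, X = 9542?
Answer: -133588/9 ≈ -14843.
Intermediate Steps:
b(T) = -9
p(z) = -9/z
X/p(l) = 9542/((-9/14)) = 9542/((-9*1/14)) = 9542/(-9/14) = 9542*(-14/9) = -133588/9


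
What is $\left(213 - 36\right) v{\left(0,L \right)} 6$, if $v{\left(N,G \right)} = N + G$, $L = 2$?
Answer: $2124$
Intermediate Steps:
$v{\left(N,G \right)} = G + N$
$\left(213 - 36\right) v{\left(0,L \right)} 6 = \left(213 - 36\right) \left(2 + 0\right) 6 = 177 \cdot 2 \cdot 6 = 177 \cdot 12 = 2124$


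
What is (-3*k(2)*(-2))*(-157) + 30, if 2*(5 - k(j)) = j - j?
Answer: -4680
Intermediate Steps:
k(j) = 5 (k(j) = 5 - (j - j)/2 = 5 - ½*0 = 5 + 0 = 5)
(-3*k(2)*(-2))*(-157) + 30 = (-3*5*(-2))*(-157) + 30 = -15*(-2)*(-157) + 30 = 30*(-157) + 30 = -4710 + 30 = -4680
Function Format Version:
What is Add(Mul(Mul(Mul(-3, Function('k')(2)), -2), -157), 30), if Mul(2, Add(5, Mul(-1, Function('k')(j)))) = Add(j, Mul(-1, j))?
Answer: -4680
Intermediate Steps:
Function('k')(j) = 5 (Function('k')(j) = Add(5, Mul(Rational(-1, 2), Add(j, Mul(-1, j)))) = Add(5, Mul(Rational(-1, 2), 0)) = Add(5, 0) = 5)
Add(Mul(Mul(Mul(-3, Function('k')(2)), -2), -157), 30) = Add(Mul(Mul(Mul(-3, 5), -2), -157), 30) = Add(Mul(Mul(-15, -2), -157), 30) = Add(Mul(30, -157), 30) = Add(-4710, 30) = -4680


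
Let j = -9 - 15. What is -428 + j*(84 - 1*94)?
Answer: -188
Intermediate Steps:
j = -24
-428 + j*(84 - 1*94) = -428 - 24*(84 - 1*94) = -428 - 24*(84 - 94) = -428 - 24*(-10) = -428 + 240 = -188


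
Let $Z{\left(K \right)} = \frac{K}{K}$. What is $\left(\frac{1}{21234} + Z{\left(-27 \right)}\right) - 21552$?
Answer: $- \frac{457613933}{21234} \approx -21551.0$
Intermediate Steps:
$Z{\left(K \right)} = 1$
$\left(\frac{1}{21234} + Z{\left(-27 \right)}\right) - 21552 = \left(\frac{1}{21234} + 1\right) - 21552 = \frac{21235}{21234} - 21552 = - \frac{457613933}{21234}$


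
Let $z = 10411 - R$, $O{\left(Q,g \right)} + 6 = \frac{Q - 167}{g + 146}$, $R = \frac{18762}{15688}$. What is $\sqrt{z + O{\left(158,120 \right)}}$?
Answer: $\frac{\sqrt{1007760827773}}{9842} \approx 102.0$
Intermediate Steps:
$R = \frac{177}{148}$ ($R = 18762 \cdot \frac{1}{15688} = \frac{177}{148} \approx 1.1959$)
$O{\left(Q,g \right)} = -6 + \frac{-167 + Q}{146 + g}$ ($O{\left(Q,g \right)} = -6 + \frac{Q - 167}{g + 146} = -6 + \frac{-167 + Q}{146 + g}$)
$z = \frac{1540651}{148}$ ($z = 10411 - \frac{177}{148} = \frac{1540651}{148} \approx 10410.0$)
$\sqrt{z + O{\left(158,120 \right)}} = \sqrt{\frac{1540651}{148} + \frac{-1043 + 158 - 720}{146 + 120}} = \sqrt{\frac{1540651}{148} + \frac{-1043 + 158 - 720}{266}} = \sqrt{\frac{1540651}{148} + \frac{1}{266} \left(-1605\right)} = \sqrt{\frac{1540651}{148} - \frac{1605}{266}} = \sqrt{\frac{204787813}{19684}} = \frac{\sqrt{1007760827773}}{9842}$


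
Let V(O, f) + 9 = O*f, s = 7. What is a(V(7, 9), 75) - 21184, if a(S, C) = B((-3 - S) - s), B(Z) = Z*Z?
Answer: -17088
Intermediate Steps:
V(O, f) = -9 + O*f
B(Z) = Z²
a(S, C) = (-10 - S)² (a(S, C) = ((-3 - S) - 1*7)² = ((-3 - S) - 7)² = (-10 - S)²)
a(V(7, 9), 75) - 21184 = (10 + (-9 + 7*9))² - 21184 = (10 + (-9 + 63))² - 21184 = (10 + 54)² - 21184 = 64² - 21184 = 4096 - 21184 = -17088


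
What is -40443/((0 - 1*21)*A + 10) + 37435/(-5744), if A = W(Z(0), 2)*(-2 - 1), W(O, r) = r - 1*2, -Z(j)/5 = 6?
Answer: -116339471/28720 ≈ -4050.8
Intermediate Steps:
Z(j) = -30 (Z(j) = -5*6 = -30)
W(O, r) = -2 + r (W(O, r) = r - 2 = -2 + r)
A = 0 (A = (-2 + 2)*(-2 - 1) = 0*(-3) = 0)
-40443/((0 - 1*21)*A + 10) + 37435/(-5744) = -40443/((0 - 1*21)*0 + 10) + 37435/(-5744) = -40443/((0 - 21)*0 + 10) + 37435*(-1/5744) = -40443/(-21*0 + 10) - 37435/5744 = -40443/(0 + 10) - 37435/5744 = -40443/10 - 37435/5744 = -116339471/28720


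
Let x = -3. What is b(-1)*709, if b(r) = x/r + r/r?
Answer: 2836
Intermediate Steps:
b(r) = 1 - 3/r (b(r) = -3/r + r/r = -3/r + 1 = 1 - 3/r)
b(-1)*709 = ((-3 - 1)/(-1))*709 = -1*(-4)*709 = 4*709 = 2836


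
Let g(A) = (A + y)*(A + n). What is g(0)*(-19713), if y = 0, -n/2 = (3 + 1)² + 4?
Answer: 0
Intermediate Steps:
n = -40 (n = -2*((3 + 1)² + 4) = -2*(4² + 4) = -2*(16 + 4) = -2*20 = -40)
g(A) = A*(-40 + A) (g(A) = (A + 0)*(A - 40) = A*(-40 + A))
g(0)*(-19713) = (0*(-40 + 0))*(-19713) = (0*(-40))*(-19713) = 0*(-19713) = 0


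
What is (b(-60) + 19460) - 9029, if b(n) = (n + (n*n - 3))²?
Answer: 12520800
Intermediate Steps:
b(n) = (-3 + n + n²)² (b(n) = (n + (n² - 3))² = (n + (-3 + n²))² = (-3 + n + n²)²)
(b(-60) + 19460) - 9029 = ((-3 - 60 + (-60)²)² + 19460) - 9029 = ((-3 - 60 + 3600)² + 19460) - 9029 = (3537² + 19460) - 9029 = (12510369 + 19460) - 9029 = 12529829 - 9029 = 12520800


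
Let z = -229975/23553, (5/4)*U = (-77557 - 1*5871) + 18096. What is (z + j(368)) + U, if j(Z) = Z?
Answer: -6112870739/117765 ≈ -51907.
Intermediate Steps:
U = -261328/5 (U = 4*((-77557 - 1*5871) + 18096)/5 = 4*((-77557 - 5871) + 18096)/5 = 4*(-83428 + 18096)/5 = (⅘)*(-65332) = -261328/5 ≈ -52266.)
z = -229975/23553 (z = -229975*1/23553 = -229975/23553 ≈ -9.7641)
(z + j(368)) + U = (-229975/23553 + 368) - 261328/5 = 8437529/23553 - 261328/5 = -6112870739/117765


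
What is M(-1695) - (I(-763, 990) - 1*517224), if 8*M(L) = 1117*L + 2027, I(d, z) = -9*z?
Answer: 289723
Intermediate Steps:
M(L) = 2027/8 + 1117*L/8 (M(L) = (1117*L + 2027)/8 = (2027 + 1117*L)/8 = 2027/8 + 1117*L/8)
M(-1695) - (I(-763, 990) - 1*517224) = (2027/8 + (1117/8)*(-1695)) - (-9*990 - 1*517224) = (2027/8 - 1893315/8) - (-8910 - 517224) = -236411 - 1*(-526134) = -236411 + 526134 = 289723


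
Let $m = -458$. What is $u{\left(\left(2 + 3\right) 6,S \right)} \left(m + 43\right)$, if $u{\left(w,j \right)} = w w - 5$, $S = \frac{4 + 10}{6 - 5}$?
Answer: $-371425$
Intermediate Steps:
$S = 14$ ($S = \frac{14}{1} = 14 \cdot 1 = 14$)
$u{\left(w,j \right)} = -5 + w^{2}$ ($u{\left(w,j \right)} = w^{2} - 5 = -5 + w^{2}$)
$u{\left(\left(2 + 3\right) 6,S \right)} \left(m + 43\right) = \left(-5 + \left(\left(2 + 3\right) 6\right)^{2}\right) \left(-458 + 43\right) = \left(-5 + \left(5 \cdot 6\right)^{2}\right) \left(-415\right) = \left(-5 + 30^{2}\right) \left(-415\right) = \left(-5 + 900\right) \left(-415\right) = 895 \left(-415\right) = -371425$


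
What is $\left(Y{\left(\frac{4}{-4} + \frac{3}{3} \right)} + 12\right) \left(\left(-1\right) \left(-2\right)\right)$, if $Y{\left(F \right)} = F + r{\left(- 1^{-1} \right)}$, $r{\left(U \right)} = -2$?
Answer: $20$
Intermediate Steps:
$Y{\left(F \right)} = -2 + F$ ($Y{\left(F \right)} = F - 2 = -2 + F$)
$\left(Y{\left(\frac{4}{-4} + \frac{3}{3} \right)} + 12\right) \left(\left(-1\right) \left(-2\right)\right) = \left(\left(-2 + \left(\frac{4}{-4} + \frac{3}{3}\right)\right) + 12\right) \left(\left(-1\right) \left(-2\right)\right) = \left(\left(-2 + \left(4 \left(- \frac{1}{4}\right) + 3 \cdot \frac{1}{3}\right)\right) + 12\right) 2 = \left(\left(-2 + \left(-1 + 1\right)\right) + 12\right) 2 = \left(\left(-2 + 0\right) + 12\right) 2 = \left(-2 + 12\right) 2 = 10 \cdot 2 = 20$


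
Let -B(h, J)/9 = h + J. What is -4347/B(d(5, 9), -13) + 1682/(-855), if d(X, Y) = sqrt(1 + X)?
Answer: -5642711/139365 - 483*sqrt(6)/163 ≈ -47.747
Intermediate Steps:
B(h, J) = -9*J - 9*h (B(h, J) = -9*(h + J) = -9*(J + h) = -9*J - 9*h)
-4347/B(d(5, 9), -13) + 1682/(-855) = -4347/(-9*(-13) - 9*sqrt(1 + 5)) + 1682/(-855) = -4347/(117 - 9*sqrt(6)) + 1682*(-1/855) = -4347/(117 - 9*sqrt(6)) - 1682/855 = -1682/855 - 4347/(117 - 9*sqrt(6))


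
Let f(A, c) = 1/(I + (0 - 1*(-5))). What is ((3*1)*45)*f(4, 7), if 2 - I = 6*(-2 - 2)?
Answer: 135/31 ≈ 4.3548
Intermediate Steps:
I = 26 (I = 2 - 6*(-2 - 2) = 2 - 6*(-4) = 2 - 1*(-24) = 2 + 24 = 26)
f(A, c) = 1/31 (f(A, c) = 1/(26 + (0 - 1*(-5))) = 1/(26 + (0 + 5)) = 1/(26 + 5) = 1/31)
((3*1)*45)*f(4, 7) = ((3*1)*45)*(1/31) = (3*45)*(1/31) = 135*(1/31) = 135/31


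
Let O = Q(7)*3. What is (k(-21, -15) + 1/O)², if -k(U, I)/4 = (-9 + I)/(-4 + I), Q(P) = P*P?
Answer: 198612649/7800849 ≈ 25.460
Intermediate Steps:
Q(P) = P²
k(U, I) = -4*(-9 + I)/(-4 + I)
O = 147 (O = 7²*3 = 49*3 = 147)
(k(-21, -15) + 1/O)² = (4*(9 - 1*(-15))/(-4 - 15) + 1/147)² = (4*(9 + 15)/(-19) + 1/147)² = (4*(-1/19)*24 + 1/147)² = (-96/19 + 1/147)² = (-14093/2793)² = 198612649/7800849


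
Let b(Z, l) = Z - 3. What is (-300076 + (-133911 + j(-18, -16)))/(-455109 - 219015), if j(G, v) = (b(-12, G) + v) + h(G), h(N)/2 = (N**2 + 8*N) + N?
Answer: 216847/337062 ≈ 0.64334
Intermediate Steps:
b(Z, l) = -3 + Z
h(N) = 2*N**2 + 18*N (h(N) = 2*((N**2 + 8*N) + N) = 2*(N**2 + 9*N) = 2*N**2 + 18*N)
j(G, v) = -15 + v + 2*G*(9 + G) (j(G, v) = ((-3 - 12) + v) + 2*G*(9 + G) = (-15 + v) + 2*G*(9 + G) = -15 + v + 2*G*(9 + G))
(-300076 + (-133911 + j(-18, -16)))/(-455109 - 219015) = (-300076 + (-133911 + (-15 - 16 + 2*(-18)*(9 - 18))))/(-455109 - 219015) = (-300076 + (-133911 + (-15 - 16 + 2*(-18)*(-9))))/(-674124) = (-300076 + (-133911 + (-15 - 16 + 324)))*(-1/674124) = (-300076 + (-133911 + 293))*(-1/674124) = (-300076 - 133618)*(-1/674124) = -433694*(-1/674124) = 216847/337062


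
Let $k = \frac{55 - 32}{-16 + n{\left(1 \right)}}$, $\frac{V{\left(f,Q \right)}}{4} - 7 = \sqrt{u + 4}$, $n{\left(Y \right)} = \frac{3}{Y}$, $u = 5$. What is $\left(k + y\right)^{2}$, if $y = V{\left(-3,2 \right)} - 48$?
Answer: $\frac{16129}{169} \approx 95.438$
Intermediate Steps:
$V{\left(f,Q \right)} = 40$ ($V{\left(f,Q \right)} = 28 + 4 \sqrt{5 + 4} = 28 + 4 \sqrt{9} = 28 + 4 \cdot 3 = 28 + 12 = 40$)
$y = -8$ ($y = 40 - 48 = -8$)
$k = - \frac{23}{13}$ ($k = \frac{55 - 32}{-16 + \frac{3}{1}} = \frac{23}{-16 + 3 \cdot 1} = \frac{23}{-16 + 3} = \frac{23}{-13} = 23 \left(- \frac{1}{13}\right) = - \frac{23}{13} \approx -1.7692$)
$\left(k + y\right)^{2} = \left(- \frac{23}{13} - 8\right)^{2} = \left(- \frac{127}{13}\right)^{2} = \frac{16129}{169}$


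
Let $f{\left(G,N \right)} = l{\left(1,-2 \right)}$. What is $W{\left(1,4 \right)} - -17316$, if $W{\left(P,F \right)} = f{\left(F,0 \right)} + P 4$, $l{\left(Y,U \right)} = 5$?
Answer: $17325$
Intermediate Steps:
$f{\left(G,N \right)} = 5$
$W{\left(P,F \right)} = 5 + 4 P$ ($W{\left(P,F \right)} = 5 + P 4 = 5 + 4 P$)
$W{\left(1,4 \right)} - -17316 = \left(5 + 4 \cdot 1\right) - -17316 = \left(5 + 4\right) + 17316 = 9 + 17316 = 17325$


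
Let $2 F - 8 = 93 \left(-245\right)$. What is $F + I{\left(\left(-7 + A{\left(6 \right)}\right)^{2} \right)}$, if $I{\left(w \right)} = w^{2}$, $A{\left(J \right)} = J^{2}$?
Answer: $\frac{1391785}{2} \approx 6.9589 \cdot 10^{5}$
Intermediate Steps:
$F = - \frac{22777}{2}$ ($F = 4 + \frac{93 \left(-245\right)}{2} = 4 + \frac{1}{2} \left(-22785\right) = 4 - \frac{22785}{2} = - \frac{22777}{2} \approx -11389.0$)
$F + I{\left(\left(-7 + A{\left(6 \right)}\right)^{2} \right)} = - \frac{22777}{2} + \left(\left(-7 + 6^{2}\right)^{2}\right)^{2} = - \frac{22777}{2} + \left(\left(-7 + 36\right)^{2}\right)^{2} = - \frac{22777}{2} + \left(29^{2}\right)^{2} = - \frac{22777}{2} + 841^{2} = - \frac{22777}{2} + 707281 = \frac{1391785}{2}$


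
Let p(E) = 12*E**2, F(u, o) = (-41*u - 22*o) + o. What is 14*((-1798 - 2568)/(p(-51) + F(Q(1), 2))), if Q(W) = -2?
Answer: -15281/7813 ≈ -1.9558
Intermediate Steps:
F(u, o) = -41*u - 21*o
14*((-1798 - 2568)/(p(-51) + F(Q(1), 2))) = 14*((-1798 - 2568)/(12*(-51)**2 + (-41*(-2) - 21*2))) = 14*(-4366/(12*2601 + (82 - 42))) = 14*(-4366/(31212 + 40)) = 14*(-4366/31252) = 14*(-4366*1/31252) = 14*(-2183/15626) = -15281/7813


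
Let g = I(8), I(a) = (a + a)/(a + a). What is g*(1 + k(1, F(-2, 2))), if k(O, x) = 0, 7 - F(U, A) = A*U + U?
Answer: 1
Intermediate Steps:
F(U, A) = 7 - U - A*U (F(U, A) = 7 - (A*U + U) = 7 - (U + A*U) = 7 + (-U - A*U) = 7 - U - A*U)
I(a) = 1 (I(a) = (2*a)/((2*a)) = (2*a)*(1/(2*a)) = 1)
g = 1
g*(1 + k(1, F(-2, 2))) = 1*(1 + 0) = 1*1 = 1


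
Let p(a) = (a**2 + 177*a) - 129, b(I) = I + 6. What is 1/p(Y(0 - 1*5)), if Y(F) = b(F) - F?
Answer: 1/969 ≈ 0.0010320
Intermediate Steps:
b(I) = 6 + I
Y(F) = 6 (Y(F) = (6 + F) - F = 6)
p(a) = -129 + a**2 + 177*a
1/p(Y(0 - 1*5)) = 1/(-129 + 6**2 + 177*6) = 1/(-129 + 36 + 1062) = 1/969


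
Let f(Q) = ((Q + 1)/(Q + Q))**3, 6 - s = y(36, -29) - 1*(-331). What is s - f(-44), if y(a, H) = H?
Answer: -201795219/681472 ≈ -296.12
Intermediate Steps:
s = -296 (s = 6 - (-29 - 1*(-331)) = 6 - (-29 + 331) = 6 - 1*302 = 6 - 302 = -296)
f(Q) = (1 + Q)**3/(8*Q**3) (f(Q) = ((1 + Q)/((2*Q)))**3 = ((1 + Q)*(1/(2*Q)))**3 = ((1 + Q)/(2*Q))**3 = (1 + Q)**3/(8*Q**3))
s - f(-44) = -296 - (1 - 44)**3/(8*(-44)**3) = -296 - (-1)*(-43)**3/(8*85184) = -296 - (-1)*(-79507)/(8*85184) = -296 - 1*79507/681472 = -296 - 79507/681472 = -201795219/681472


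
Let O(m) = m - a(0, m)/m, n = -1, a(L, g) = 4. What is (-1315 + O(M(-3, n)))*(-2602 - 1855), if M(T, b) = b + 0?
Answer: 5847584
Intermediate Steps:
M(T, b) = b
O(m) = m - 4/m
(-1315 + O(M(-3, n)))*(-2602 - 1855) = (-1315 + (-1 - 4/(-1)))*(-2602 - 1855) = (-1315 + (-1 - 4*(-1)))*(-4457) = (-1315 + (-1 + 4))*(-4457) = (-1315 + 3)*(-4457) = -1312*(-4457) = 5847584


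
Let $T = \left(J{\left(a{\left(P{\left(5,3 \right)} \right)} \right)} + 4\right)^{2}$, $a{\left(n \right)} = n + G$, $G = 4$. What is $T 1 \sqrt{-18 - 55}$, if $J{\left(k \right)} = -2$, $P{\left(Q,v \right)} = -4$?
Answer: $4 i \sqrt{73} \approx 34.176 i$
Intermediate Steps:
$a{\left(n \right)} = 4 + n$ ($a{\left(n \right)} = n + 4 = 4 + n$)
$T = 4$ ($T = \left(-2 + 4\right)^{2} = 2^{2} = 4$)
$T 1 \sqrt{-18 - 55} = 4 \cdot 1 \sqrt{-18 - 55} = 4 \sqrt{-73} = 4 i \sqrt{73}$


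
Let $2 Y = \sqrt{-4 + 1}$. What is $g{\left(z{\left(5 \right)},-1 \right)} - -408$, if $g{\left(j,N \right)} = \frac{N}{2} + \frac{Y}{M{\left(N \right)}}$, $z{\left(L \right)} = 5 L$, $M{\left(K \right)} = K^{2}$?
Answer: $\frac{815}{2} + \frac{i \sqrt{3}}{2} \approx 407.5 + 0.86602 i$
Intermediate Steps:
$Y = \frac{i \sqrt{3}}{2}$ ($Y = \frac{\sqrt{-4 + 1}}{2} = \frac{\sqrt{-3}}{2} = \frac{i \sqrt{3}}{2} \approx 0.86602 i$)
$g{\left(j,N \right)} = \frac{N}{2} + \frac{i \sqrt{3}}{2 N^{2}}$ ($g{\left(j,N \right)} = \frac{N}{2} + \frac{\frac{1}{2} i \sqrt{3}}{N^{2}} = N \frac{1}{2} + \frac{\frac{1}{2} i \sqrt{3}}{N^{2}} = \frac{N}{2} + \frac{i \sqrt{3}}{2 N^{2}}$)
$g{\left(z{\left(5 \right)},-1 \right)} - -408 = \frac{\left(-1\right)^{3} + i \sqrt{3}}{2 \cdot 1} - -408 = \frac{1}{2} \cdot 1 \left(-1 + i \sqrt{3}\right) + 408 = \left(- \frac{1}{2} + \frac{i \sqrt{3}}{2}\right) + 408 = \frac{815}{2} + \frac{i \sqrt{3}}{2}$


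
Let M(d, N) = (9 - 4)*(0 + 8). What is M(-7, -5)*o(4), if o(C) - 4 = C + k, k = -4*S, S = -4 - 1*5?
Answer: 1760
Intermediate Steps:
S = -9 (S = -4 - 5 = -9)
M(d, N) = 40 (M(d, N) = 5*8 = 40)
k = 36 (k = -4*(-9) = 36)
o(C) = 40 + C (o(C) = 4 + (C + 36) = 4 + (36 + C) = 40 + C)
M(-7, -5)*o(4) = 40*(40 + 4) = 40*44 = 1760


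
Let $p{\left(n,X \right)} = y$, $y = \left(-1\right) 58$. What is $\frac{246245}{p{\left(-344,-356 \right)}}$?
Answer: $- \frac{246245}{58} \approx -4245.6$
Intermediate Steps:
$y = -58$
$p{\left(n,X \right)} = -58$
$\frac{246245}{p{\left(-344,-356 \right)}} = \frac{246245}{-58} = 246245 \left(- \frac{1}{58}\right) = - \frac{246245}{58}$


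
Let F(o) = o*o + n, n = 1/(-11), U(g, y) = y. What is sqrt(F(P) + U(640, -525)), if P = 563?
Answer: sqrt(38289713)/11 ≈ 562.53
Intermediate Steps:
n = -1/11 ≈ -0.090909
F(o) = -1/11 + o**2 (F(o) = o*o - 1/11 = o**2 - 1/11 = -1/11 + o**2)
sqrt(F(P) + U(640, -525)) = sqrt((-1/11 + 563**2) - 525) = sqrt((-1/11 + 316969) - 525) = sqrt(3486658/11 - 525) = sqrt(3480883/11) = sqrt(38289713)/11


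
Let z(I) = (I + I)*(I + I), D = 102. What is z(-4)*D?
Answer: 6528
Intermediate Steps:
z(I) = 4*I² (z(I) = (2*I)*(2*I) = 4*I²)
z(-4)*D = (4*(-4)²)*102 = (4*16)*102 = 64*102 = 6528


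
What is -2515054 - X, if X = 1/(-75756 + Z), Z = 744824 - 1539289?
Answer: -2188652806933/870221 ≈ -2.5151e+6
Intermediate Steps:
Z = -794465
X = -1/870221 (X = 1/(-75756 - 794465) = 1/(-870221) = -1/870221 ≈ -1.1491e-6)
-2515054 - X = -2515054 - 1*(-1/870221) = -2515054 + 1/870221 = -2188652806933/870221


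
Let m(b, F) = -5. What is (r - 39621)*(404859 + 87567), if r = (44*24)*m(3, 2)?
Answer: -22110419826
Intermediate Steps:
r = -5280 (r = (44*24)*(-5) = 1056*(-5) = -5280)
(r - 39621)*(404859 + 87567) = (-5280 - 39621)*(404859 + 87567) = -44901*492426 = -22110419826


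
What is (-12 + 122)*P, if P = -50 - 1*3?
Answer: -5830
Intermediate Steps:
P = -53 (P = -50 - 3 = -53)
(-12 + 122)*P = (-12 + 122)*(-53) = 110*(-53) = -5830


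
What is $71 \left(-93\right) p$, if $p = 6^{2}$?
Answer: $-237708$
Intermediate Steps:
$p = 36$
$71 \left(-93\right) p = 71 \left(-93\right) 36 = \left(-6603\right) 36 = -237708$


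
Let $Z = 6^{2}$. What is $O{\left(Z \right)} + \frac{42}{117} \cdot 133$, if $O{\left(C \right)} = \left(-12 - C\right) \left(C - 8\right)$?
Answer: $- \frac{50554}{39} \approx -1296.3$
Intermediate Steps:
$Z = 36$
$O{\left(C \right)} = \left(-12 - C\right) \left(-8 + C\right)$
$O{\left(Z \right)} + \frac{42}{117} \cdot 133 = \left(96 - 36^{2} - 144\right) + \frac{42}{117} \cdot 133 = \left(96 - 1296 - 144\right) + 42 \cdot \frac{1}{117} \cdot 133 = \left(96 - 1296 - 144\right) + \frac{14}{39} \cdot 133 = -1344 + \frac{1862}{39} = - \frac{50554}{39}$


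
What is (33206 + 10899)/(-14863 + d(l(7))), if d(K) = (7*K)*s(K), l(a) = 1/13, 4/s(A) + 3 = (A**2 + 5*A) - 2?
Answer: -34357795/11578641 ≈ -2.9673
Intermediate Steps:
s(A) = 4/(-5 + A**2 + 5*A) (s(A) = 4/(-3 + ((A**2 + 5*A) - 2)) = 4/(-3 + (-2 + A**2 + 5*A)) = 4/(-5 + A**2 + 5*A))
l(a) = 1/13
d(K) = 28*K/(-5 + K**2 + 5*K) (d(K) = (7*K)*(4/(-5 + K**2 + 5*K)) = 28*K/(-5 + K**2 + 5*K))
(33206 + 10899)/(-14863 + d(l(7))) = (33206 + 10899)/(-14863 + 28*(1/13)/(-5 + (1/13)**2 + 5*(1/13))) = 44105/(-14863 + 28*(1/13)/(-5 + 1/169 + 5/13)) = 44105/(-14863 + 28*(1/13)/(-779/169)) = 44105/(-14863 + 28*(1/13)*(-169/779)) = 44105/(-14863 - 364/779) = 44105/(-11578641/779) = 44105*(-779/11578641) = -34357795/11578641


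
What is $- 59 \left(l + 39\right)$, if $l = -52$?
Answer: $767$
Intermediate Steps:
$- 59 \left(l + 39\right) = - 59 \left(-52 + 39\right) = \left(-59\right) \left(-13\right) = 767$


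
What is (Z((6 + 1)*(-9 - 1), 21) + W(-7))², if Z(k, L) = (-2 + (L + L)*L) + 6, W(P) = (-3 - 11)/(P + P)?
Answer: 786769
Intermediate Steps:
W(P) = -7/P (W(P) = -14*1/(2*P) = -7/P)
Z(k, L) = 4 + 2*L² (Z(k, L) = (-2 + (2*L)*L) + 6 = (-2 + 2*L²) + 6 = 4 + 2*L²)
(Z((6 + 1)*(-9 - 1), 21) + W(-7))² = ((4 + 2*21²) - 7/(-7))² = ((4 + 2*441) - 7*(-⅐))² = ((4 + 882) + 1)² = (886 + 1)² = 887² = 786769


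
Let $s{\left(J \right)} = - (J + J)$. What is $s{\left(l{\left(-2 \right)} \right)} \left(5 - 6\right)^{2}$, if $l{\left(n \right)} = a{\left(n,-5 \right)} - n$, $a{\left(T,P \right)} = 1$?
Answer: $-6$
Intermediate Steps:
$l{\left(n \right)} = 1 - n$
$s{\left(J \right)} = - 2 J$
$s{\left(l{\left(-2 \right)} \right)} \left(5 - 6\right)^{2} = - 2 \left(1 - -2\right) \left(5 - 6\right)^{2} = - 2 \left(1 + 2\right) \left(-1\right)^{2} = \left(-2\right) 3 \cdot 1 = \left(-6\right) 1 = -6$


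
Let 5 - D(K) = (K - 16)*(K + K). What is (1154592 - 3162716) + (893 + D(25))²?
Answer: -1807420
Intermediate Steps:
D(K) = 5 - 2*K*(-16 + K) (D(K) = 5 - (K - 16)*(K + K) = 5 - (-16 + K)*2*K = 5 - 2*K*(-16 + K))
(1154592 - 3162716) + (893 + D(25))² = (1154592 - 3162716) + (893 + (5 - 2*25² + 32*25))² = -2008124 + (893 + (5 - 2*625 + 800))² = -2008124 + (893 + (5 - 1250 + 800))² = -2008124 + (893 - 445)² = -2008124 + 448² = -2008124 + 200704 = -1807420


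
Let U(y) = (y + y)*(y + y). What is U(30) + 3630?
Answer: 7230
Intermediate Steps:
U(y) = 4*y² (U(y) = (2*y)*(2*y) = 4*y²)
U(30) + 3630 = 4*30² + 3630 = 4*900 + 3630 = 3600 + 3630 = 7230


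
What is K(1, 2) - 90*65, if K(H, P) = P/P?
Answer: -5849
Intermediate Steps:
K(H, P) = 1
K(1, 2) - 90*65 = 1 - 90*65 = 1 - 5850 = -5849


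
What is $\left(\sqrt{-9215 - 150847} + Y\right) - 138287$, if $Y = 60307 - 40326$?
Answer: $-118306 + i \sqrt{160062} \approx -1.1831 \cdot 10^{5} + 400.08 i$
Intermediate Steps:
$Y = 19981$ ($Y = 60307 - 40326 = 19981$)
$\left(\sqrt{-9215 - 150847} + Y\right) - 138287 = \left(\sqrt{-9215 - 150847} + 19981\right) - 138287 = \left(\sqrt{-160062} + 19981\right) - 138287 = \left(i \sqrt{160062} + 19981\right) - 138287 = \left(19981 + i \sqrt{160062}\right) - 138287 = -118306 + i \sqrt{160062}$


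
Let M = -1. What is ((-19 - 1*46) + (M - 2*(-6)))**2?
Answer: 2916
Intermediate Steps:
((-19 - 1*46) + (M - 2*(-6)))**2 = ((-19 - 1*46) + (-1 - 2*(-6)))**2 = ((-19 - 46) + (-1 + 12))**2 = (-65 + 11)**2 = (-54)**2 = 2916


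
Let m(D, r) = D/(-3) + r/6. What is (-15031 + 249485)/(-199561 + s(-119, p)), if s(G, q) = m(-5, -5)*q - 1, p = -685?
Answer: -1406724/1200797 ≈ -1.1715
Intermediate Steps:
m(D, r) = -D/3 + r/6 (m(D, r) = D*(-⅓) + r*(⅙) = -D/3 + r/6)
s(G, q) = -1 + 5*q/6 (s(G, q) = (-⅓*(-5) + (⅙)*(-5))*q - 1 = (5/3 - ⅚)*q - 1 = 5*q/6 - 1 = -1 + 5*q/6)
(-15031 + 249485)/(-199561 + s(-119, p)) = (-15031 + 249485)/(-199561 + (-1 + (⅚)*(-685))) = 234454/(-199561 + (-1 - 3425/6)) = 234454/(-199561 - 3431/6) = 234454/(-1200797/6) = 234454*(-6/1200797) = -1406724/1200797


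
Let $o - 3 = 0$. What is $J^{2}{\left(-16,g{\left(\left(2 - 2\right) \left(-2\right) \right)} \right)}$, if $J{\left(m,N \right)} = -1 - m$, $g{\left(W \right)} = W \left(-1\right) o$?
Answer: $225$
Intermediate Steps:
$o = 3$ ($o = 3 + 0 = 3$)
$g{\left(W \right)} = - 3 W$ ($g{\left(W \right)} = W \left(-1\right) 3 = - W 3 = - 3 W$)
$J^{2}{\left(-16,g{\left(\left(2 - 2\right) \left(-2\right) \right)} \right)} = \left(-1 - -16\right)^{2} = \left(-1 + 16\right)^{2} = 15^{2} = 225$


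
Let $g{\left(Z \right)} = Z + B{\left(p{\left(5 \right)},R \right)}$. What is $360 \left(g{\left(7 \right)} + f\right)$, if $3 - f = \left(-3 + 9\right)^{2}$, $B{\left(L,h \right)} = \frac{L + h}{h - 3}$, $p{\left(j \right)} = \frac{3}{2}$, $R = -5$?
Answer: $- \frac{18405}{2} \approx -9202.5$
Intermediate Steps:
$p{\left(j \right)} = \frac{3}{2}$ ($p{\left(j \right)} = 3 \cdot \frac{1}{2} = \frac{3}{2}$)
$B{\left(L,h \right)} = \frac{L + h}{-3 + h}$
$f = -33$ ($f = 3 - \left(-3 + 9\right)^{2} = 3 - 6^{2} = 3 - 36 = -33$)
$g{\left(Z \right)} = \frac{7}{16} + Z$ ($g{\left(Z \right)} = Z + \frac{\frac{3}{2} - 5}{-3 - 5} = Z + \frac{1}{-8} \left(- \frac{7}{2}\right) = Z - - \frac{7}{16} = Z + \frac{7}{16} = \frac{7}{16} + Z$)
$360 \left(g{\left(7 \right)} + f\right) = 360 \left(\left(\frac{7}{16} + 7\right) - 33\right) = 360 \left(\frac{119}{16} - 33\right) = 360 \left(- \frac{409}{16}\right) = - \frac{18405}{2}$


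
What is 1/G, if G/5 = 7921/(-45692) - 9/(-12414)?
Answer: -94536748/81600055 ≈ -1.1585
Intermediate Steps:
G = -81600055/94536748 (G = 5*(7921/(-45692) - 9/(-12414)) = 5*(7921*(-1/45692) - 9*(-1/12414)) = 5*(-7921/45692 + 3/4138) = 5*(-16320011/94536748) = -81600055/94536748 ≈ -0.86316)
1/G = 1/(-81600055/94536748) = -94536748/81600055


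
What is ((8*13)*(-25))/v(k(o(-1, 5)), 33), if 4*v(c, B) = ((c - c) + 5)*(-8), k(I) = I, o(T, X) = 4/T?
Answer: 260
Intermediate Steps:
v(c, B) = -10 (v(c, B) = (((c - c) + 5)*(-8))/4 = ((0 + 5)*(-8))/4 = (5*(-8))/4 = (¼)*(-40) = -10)
((8*13)*(-25))/v(k(o(-1, 5)), 33) = ((8*13)*(-25))/(-10) = (104*(-25))*(-⅒) = -2600*(-⅒) = 260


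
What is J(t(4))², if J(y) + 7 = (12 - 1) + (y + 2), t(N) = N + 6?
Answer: 256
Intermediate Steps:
t(N) = 6 + N
J(y) = 6 + y (J(y) = -7 + ((12 - 1) + (y + 2)) = -7 + (11 + (2 + y)) = -7 + (13 + y) = 6 + y)
J(t(4))² = (6 + (6 + 4))² = (6 + 10)² = 16² = 256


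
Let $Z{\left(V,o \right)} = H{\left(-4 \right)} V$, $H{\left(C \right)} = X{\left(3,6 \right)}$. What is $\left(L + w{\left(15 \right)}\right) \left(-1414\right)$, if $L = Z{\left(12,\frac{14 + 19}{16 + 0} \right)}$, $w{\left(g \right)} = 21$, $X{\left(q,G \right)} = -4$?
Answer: $38178$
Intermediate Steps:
$H{\left(C \right)} = -4$
$Z{\left(V,o \right)} = - 4 V$
$L = -48$ ($L = \left(-4\right) 12 = -48$)
$\left(L + w{\left(15 \right)}\right) \left(-1414\right) = \left(-48 + 21\right) \left(-1414\right) = \left(-27\right) \left(-1414\right) = 38178$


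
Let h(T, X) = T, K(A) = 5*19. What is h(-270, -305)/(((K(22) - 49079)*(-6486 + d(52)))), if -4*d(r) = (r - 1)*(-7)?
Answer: -5/5802563 ≈ -8.6169e-7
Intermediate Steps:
d(r) = -7/4 + 7*r/4 (d(r) = -(r - 1)*(-7)/4 = -(-1 + r)*(-7)/4 = -(7 - 7*r)/4 = -7/4 + 7*r/4)
K(A) = 95
h(-270, -305)/(((K(22) - 49079)*(-6486 + d(52)))) = -270*1/((-6486 + (-7/4 + (7/4)*52))*(95 - 49079)) = -270*(-1/(48984*(-6486 + (-7/4 + 91)))) = -270*(-1/(48984*(-6486 + 357/4))) = -270/((-48984*(-25587/4))) = -270/313338402 = -270*1/313338402 = -5/5802563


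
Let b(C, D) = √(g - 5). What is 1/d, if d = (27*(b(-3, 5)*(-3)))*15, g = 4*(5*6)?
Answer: -√115/139725 ≈ -7.6749e-5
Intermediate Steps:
g = 120 (g = 4*30 = 120)
b(C, D) = √115 (b(C, D) = √(120 - 5) = √115)
d = -1215*√115 (d = (27*(√115*(-3)))*15 = (27*(-3*√115))*15 = -81*√115*15 = -1215*√115 ≈ -13029.)
1/d = 1/(-1215*√115) = -√115/139725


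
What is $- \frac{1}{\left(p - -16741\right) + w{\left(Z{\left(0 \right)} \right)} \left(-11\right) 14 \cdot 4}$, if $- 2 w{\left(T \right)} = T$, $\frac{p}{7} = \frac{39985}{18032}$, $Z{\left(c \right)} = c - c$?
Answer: $- \frac{2576}{43164801} \approx -5.9678 \cdot 10^{-5}$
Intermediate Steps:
$Z{\left(c \right)} = 0$
$p = \frac{39985}{2576}$ ($p = 7 \cdot \frac{39985}{18032} = \frac{39985}{2576} \approx 15.522$)
$w{\left(T \right)} = - \frac{T}{2}$
$- \frac{1}{\left(p - -16741\right) + w{\left(Z{\left(0 \right)} \right)} \left(-11\right) 14 \cdot 4} = - \frac{1}{\left(\frac{39985}{2576} - -16741\right) + \left(- \frac{1}{2}\right) 0 \left(-11\right) 14 \cdot 4} = - \frac{1}{\left(\frac{39985}{2576} + 16741\right) + 0 \left(\left(-154\right) 4\right)} = - \frac{1}{\frac{43164801}{2576} + 0 \left(-616\right)} = - \frac{1}{\frac{43164801}{2576} + 0} = - \frac{1}{\frac{43164801}{2576}} = \left(-1\right) \frac{2576}{43164801} = - \frac{2576}{43164801}$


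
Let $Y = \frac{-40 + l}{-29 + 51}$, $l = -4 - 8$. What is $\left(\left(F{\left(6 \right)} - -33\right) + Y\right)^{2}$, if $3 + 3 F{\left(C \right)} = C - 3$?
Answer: $\frac{113569}{121} \approx 938.59$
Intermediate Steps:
$l = -12$ ($l = -4 - 8 = -12$)
$F{\left(C \right)} = -2 + \frac{C}{3}$ ($F{\left(C \right)} = -1 + \frac{C - 3}{3} = -1 + \frac{-3 + C}{3} = -1 + \left(-1 + \frac{C}{3}\right) = -2 + \frac{C}{3}$)
$Y = - \frac{26}{11}$ ($Y = \frac{-40 - 12}{-29 + 51} = - \frac{52}{22} = \left(-52\right) \frac{1}{22} = - \frac{26}{11} \approx -2.3636$)
$\left(\left(F{\left(6 \right)} - -33\right) + Y\right)^{2} = \left(\left(\left(-2 + \frac{1}{3} \cdot 6\right) - -33\right) - \frac{26}{11}\right)^{2} = \left(\left(\left(-2 + 2\right) + 33\right) - \frac{26}{11}\right)^{2} = \left(\left(0 + 33\right) - \frac{26}{11}\right)^{2} = \left(33 - \frac{26}{11}\right)^{2} = \left(\frac{337}{11}\right)^{2} = \frac{113569}{121}$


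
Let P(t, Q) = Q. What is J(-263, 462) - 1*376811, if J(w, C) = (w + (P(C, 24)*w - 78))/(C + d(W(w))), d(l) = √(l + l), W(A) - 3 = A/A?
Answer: -40214053141/106718 + 6653*√2/106718 ≈ -3.7683e+5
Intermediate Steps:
W(A) = 4 (W(A) = 3 + A/A = 3 + 1 = 4)
d(l) = √2*√l (d(l) = √(2*l) = √2*√l)
J(w, C) = (-78 + 25*w)/(C + 2*√2) (J(w, C) = (w + (24*w - 78))/(C + √2*√4) = (w + (-78 + 24*w))/(C + √2*2) = (-78 + 25*w)/(C + 2*√2))
J(-263, 462) - 1*376811 = (-78 + 25*(-263))/(462 + 2*√2) - 1*376811 = (-78 - 6575)/(462 + 2*√2) - 376811 = -6653/(462 + 2*√2) - 376811 = -376811 - 6653/(462 + 2*√2)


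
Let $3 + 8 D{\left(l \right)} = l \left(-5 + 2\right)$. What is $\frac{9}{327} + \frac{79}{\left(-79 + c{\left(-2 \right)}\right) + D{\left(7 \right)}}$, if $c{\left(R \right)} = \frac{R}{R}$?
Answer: $- \frac{8368}{8829} \approx -0.94779$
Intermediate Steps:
$c{\left(R \right)} = 1$
$D{\left(l \right)} = - \frac{3}{8} - \frac{3 l}{8}$ ($D{\left(l \right)} = - \frac{3}{8} + \frac{l \left(-5 + 2\right)}{8} = - \frac{3}{8} + \frac{l \left(-3\right)}{8} = - \frac{3}{8} + \frac{\left(-3\right) l}{8} = - \frac{3}{8} - \frac{3 l}{8}$)
$\frac{9}{327} + \frac{79}{\left(-79 + c{\left(-2 \right)}\right) + D{\left(7 \right)}} = \frac{9}{327} + \frac{79}{\left(-79 + 1\right) - 3} = 9 \cdot \frac{1}{327} + \frac{79}{-78 - 3} = \frac{3}{109} + \frac{79}{-78 - 3} = \frac{3}{109} + \frac{79}{-81} = \frac{3}{109} + 79 \left(- \frac{1}{81}\right) = \frac{3}{109} - \frac{79}{81} = - \frac{8368}{8829}$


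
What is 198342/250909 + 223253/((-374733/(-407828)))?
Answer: 22845043827748642/94023882297 ≈ 2.4297e+5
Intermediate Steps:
198342/250909 + 223253/((-374733/(-407828))) = 198342*(1/250909) + 223253/((-374733*(-1/407828))) = 198342/250909 + 223253/(374733/407828) = 198342/250909 + 223253*(407828/374733) = 198342/250909 + 91048824484/374733 = 22845043827748642/94023882297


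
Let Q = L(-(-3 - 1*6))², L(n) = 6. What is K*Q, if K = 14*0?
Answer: 0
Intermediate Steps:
K = 0
Q = 36 (Q = 6² = 36)
K*Q = 0*36 = 0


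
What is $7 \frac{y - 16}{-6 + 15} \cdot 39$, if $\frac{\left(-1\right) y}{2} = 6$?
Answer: $- \frac{2548}{3} \approx -849.33$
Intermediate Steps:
$y = -12$ ($y = \left(-2\right) 6 = -12$)
$7 \frac{y - 16}{-6 + 15} \cdot 39 = 7 \frac{-12 - 16}{-6 + 15} \cdot 39 = 7 \left(- \frac{28}{9}\right) 39 = \left(- \frac{196}{9}\right) 39 = - \frac{2548}{3}$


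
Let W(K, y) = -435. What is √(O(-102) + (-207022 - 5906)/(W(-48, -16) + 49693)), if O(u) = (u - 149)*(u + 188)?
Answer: I*√13096422920482/24629 ≈ 146.94*I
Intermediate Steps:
O(u) = (-149 + u)*(188 + u)
√(O(-102) + (-207022 - 5906)/(W(-48, -16) + 49693)) = √((-28012 + (-102)² + 39*(-102)) + (-207022 - 5906)/(-435 + 49693)) = √((-28012 + 10404 - 3978) - 212928/49258) = √(-21586 - 212928*1/49258) = √(-21586 - 106464/24629) = √(-531748058/24629) = I*√13096422920482/24629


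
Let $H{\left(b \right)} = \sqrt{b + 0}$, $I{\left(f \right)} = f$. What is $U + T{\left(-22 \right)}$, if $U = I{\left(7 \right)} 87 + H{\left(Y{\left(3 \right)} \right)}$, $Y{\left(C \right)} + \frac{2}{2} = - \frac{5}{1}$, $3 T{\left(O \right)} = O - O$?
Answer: $609 + i \sqrt{6} \approx 609.0 + 2.4495 i$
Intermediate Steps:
$T{\left(O \right)} = 0$ ($T{\left(O \right)} = \frac{O - O}{3} = \frac{1}{3} \cdot 0 = 0$)
$Y{\left(C \right)} = -6$ ($Y{\left(C \right)} = -1 - \frac{5}{1} = -1 - 5 = -6$)
$H{\left(b \right)} = \sqrt{b}$
$U = 609 + i \sqrt{6}$ ($U = 7 \cdot 87 + \sqrt{-6} = 609 + i \sqrt{6} \approx 609.0 + 2.4495 i$)
$U + T{\left(-22 \right)} = \left(609 + i \sqrt{6}\right) + 0 = 609 + i \sqrt{6}$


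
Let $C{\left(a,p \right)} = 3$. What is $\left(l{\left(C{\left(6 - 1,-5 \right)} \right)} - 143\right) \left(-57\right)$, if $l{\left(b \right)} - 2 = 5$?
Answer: $7752$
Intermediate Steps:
$l{\left(b \right)} = 7$ ($l{\left(b \right)} = 2 + 5 = 7$)
$\left(l{\left(C{\left(6 - 1,-5 \right)} \right)} - 143\right) \left(-57\right) = \left(7 - 143\right) \left(-57\right) = \left(-136\right) \left(-57\right) = 7752$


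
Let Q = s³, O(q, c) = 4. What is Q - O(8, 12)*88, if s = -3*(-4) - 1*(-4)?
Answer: 3744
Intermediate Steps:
s = 16 (s = 12 + 4 = 16)
Q = 4096 (Q = 16³ = 4096)
Q - O(8, 12)*88 = 4096 - 4*88 = 4096 - 1*352 = 4096 - 352 = 3744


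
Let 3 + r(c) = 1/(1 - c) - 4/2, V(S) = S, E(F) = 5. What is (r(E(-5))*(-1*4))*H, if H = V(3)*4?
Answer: 252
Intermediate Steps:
r(c) = -5 + 1/(1 - c) (r(c) = -3 + (1/(1 - c) - 4/2) = -3 + (1/(1 - c) - 4*½) = -3 + (1/(1 - c) - 2) = -3 + (-2 + 1/(1 - c)) = -5 + 1/(1 - c))
H = 12 (H = 3*4 = 12)
(r(E(-5))*(-1*4))*H = (((4 - 5*5)/(-1 + 5))*(-1*4))*12 = (((4 - 25)/4)*(-4))*12 = (((¼)*(-21))*(-4))*12 = -21/4*(-4)*12 = 21*12 = 252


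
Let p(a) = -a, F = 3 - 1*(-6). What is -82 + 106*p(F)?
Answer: -1036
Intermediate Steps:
F = 9 (F = 3 + 6 = 9)
-82 + 106*p(F) = -82 + 106*(-1*9) = -82 + 106*(-9) = -82 - 954 = -1036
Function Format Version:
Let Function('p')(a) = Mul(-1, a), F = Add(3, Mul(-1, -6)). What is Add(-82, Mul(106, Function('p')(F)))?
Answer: -1036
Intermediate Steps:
F = 9 (F = Add(3, 6) = 9)
Add(-82, Mul(106, Function('p')(F))) = Add(-82, Mul(106, Mul(-1, 9))) = Add(-82, Mul(106, -9)) = Add(-82, -954) = -1036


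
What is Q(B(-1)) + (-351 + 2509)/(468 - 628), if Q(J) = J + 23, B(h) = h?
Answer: 681/80 ≈ 8.5125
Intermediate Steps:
Q(J) = 23 + J
Q(B(-1)) + (-351 + 2509)/(468 - 628) = (23 - 1) + (-351 + 2509)/(468 - 628) = 22 + 2158/(-160) = 22 + 2158*(-1/160) = 22 - 1079/80 = 681/80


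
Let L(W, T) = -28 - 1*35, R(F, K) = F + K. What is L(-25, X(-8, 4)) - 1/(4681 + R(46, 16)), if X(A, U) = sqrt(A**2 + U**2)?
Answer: -298810/4743 ≈ -63.000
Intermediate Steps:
L(W, T) = -63 (L(W, T) = -28 - 35 = -63)
L(-25, X(-8, 4)) - 1/(4681 + R(46, 16)) = -63 - 1/(4681 + (46 + 16)) = -63 - 1/(4681 + 62) = -63 - 1/4743 = -298810/4743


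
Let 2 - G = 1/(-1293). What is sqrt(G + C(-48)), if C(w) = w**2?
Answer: sqrt(3855285087)/1293 ≈ 48.021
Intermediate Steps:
G = 2587/1293 (G = 2 - 1/(-1293) = 2 - 1*(-1/1293) = 2 + 1/1293 = 2587/1293 ≈ 2.0008)
sqrt(G + C(-48)) = sqrt(2587/1293 + (-48)**2) = sqrt(2587/1293 + 2304) = sqrt(2981659/1293) = sqrt(3855285087)/1293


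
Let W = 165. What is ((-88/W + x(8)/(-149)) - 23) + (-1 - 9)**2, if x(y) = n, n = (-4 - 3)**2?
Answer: 170168/2235 ≈ 76.138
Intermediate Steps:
n = 49 (n = (-7)**2 = 49)
x(y) = 49
((-88/W + x(8)/(-149)) - 23) + (-1 - 9)**2 = ((-88/165 + 49/(-149)) - 23) + (-1 - 9)**2 = ((-88*1/165 + 49*(-1/149)) - 23) + (-10)**2 = ((-8/15 - 49/149) - 23) + 100 = (-1927/2235 - 23) + 100 = -53332/2235 + 100 = 170168/2235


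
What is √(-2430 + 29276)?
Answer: √26846 ≈ 163.85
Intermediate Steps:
√(-2430 + 29276) = √26846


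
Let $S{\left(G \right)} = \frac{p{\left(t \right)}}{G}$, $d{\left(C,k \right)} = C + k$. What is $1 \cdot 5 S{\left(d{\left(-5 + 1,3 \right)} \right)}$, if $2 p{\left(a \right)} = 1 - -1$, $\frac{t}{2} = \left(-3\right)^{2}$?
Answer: $-5$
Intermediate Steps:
$t = 18$ ($t = 2 \left(-3\right)^{2} = 2 \cdot 9 = 18$)
$p{\left(a \right)} = 1$ ($p{\left(a \right)} = \frac{1 - -1}{2} = \frac{1 + 1}{2} = \frac{1}{2} \cdot 2 = 1$)
$S{\left(G \right)} = \frac{1}{G}$ ($S{\left(G \right)} = 1 \frac{1}{G} = \frac{1}{G}$)
$1 \cdot 5 S{\left(d{\left(-5 + 1,3 \right)} \right)} = \frac{1 \cdot 5}{\left(-5 + 1\right) + 3} = \frac{5}{-4 + 3} = \frac{5}{-1} = 5 \left(-1\right) = -5$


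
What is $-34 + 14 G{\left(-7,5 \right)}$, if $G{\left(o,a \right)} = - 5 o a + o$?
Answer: $2318$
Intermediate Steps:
$G{\left(o,a \right)} = o - 5 a o$ ($G{\left(o,a \right)} = - 5 a o + o = o - 5 a o$)
$-34 + 14 G{\left(-7,5 \right)} = -34 + 14 \left(- 7 \left(1 - 25\right)\right) = -34 + 14 \left(\left(-7\right) \left(-24\right)\right) = -34 + 14 \cdot 168 = -34 + 2352 = 2318$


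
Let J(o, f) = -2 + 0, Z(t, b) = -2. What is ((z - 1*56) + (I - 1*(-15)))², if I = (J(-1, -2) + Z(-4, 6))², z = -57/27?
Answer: 59536/81 ≈ 735.01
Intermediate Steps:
z = -19/9 (z = -57*1/27 = -19/9 ≈ -2.1111)
J(o, f) = -2
I = 16 (I = (-2 - 2)² = (-4)² = 16)
((z - 1*56) + (I - 1*(-15)))² = ((-19/9 - 1*56) + (16 - 1*(-15)))² = ((-19/9 - 56) + (16 + 15))² = (-523/9 + 31)² = (-244/9)² = 59536/81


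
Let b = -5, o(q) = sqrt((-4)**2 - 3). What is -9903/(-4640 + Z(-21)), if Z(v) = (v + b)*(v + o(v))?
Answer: 6757147/2792008 - 42913*sqrt(13)/2792008 ≈ 2.3648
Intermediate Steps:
o(q) = sqrt(13) (o(q) = sqrt(16 - 3) = sqrt(13))
Z(v) = (-5 + v)*(v + sqrt(13)) (Z(v) = (v - 5)*(v + sqrt(13)) = (-5 + v)*(v + sqrt(13)))
-9903/(-4640 + Z(-21)) = -9903/(-4640 + ((-21)**2 - 5*(-21) - 5*sqrt(13) - 21*sqrt(13))) = -9903/(-4640 + (441 + 105 - 5*sqrt(13) - 21*sqrt(13))) = -9903/(-4640 + (546 - 26*sqrt(13))) = -9903/(-4094 - 26*sqrt(13))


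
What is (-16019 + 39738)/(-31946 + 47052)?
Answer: 23719/15106 ≈ 1.5702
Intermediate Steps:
(-16019 + 39738)/(-31946 + 47052) = 23719/15106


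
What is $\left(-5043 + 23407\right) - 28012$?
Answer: $-9648$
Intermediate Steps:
$\left(-5043 + 23407\right) - 28012 = 18364 - 28012 = -9648$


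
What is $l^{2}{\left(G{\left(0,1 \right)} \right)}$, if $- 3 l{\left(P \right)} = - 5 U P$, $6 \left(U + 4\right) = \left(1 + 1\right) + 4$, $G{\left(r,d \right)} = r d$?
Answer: $0$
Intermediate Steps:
$G{\left(r,d \right)} = d r$
$U = -3$ ($U = -4 + \frac{\left(1 + 1\right) + 4}{6} = -4 + \frac{2 + 4}{6} = -4 + \frac{1}{6} \cdot 6 = -4 + 1 = -3$)
$l{\left(P \right)} = - 5 P$ ($l{\left(P \right)} = - \frac{\left(-5\right) \left(-3\right) P}{3} = - \frac{15 P}{3} = - 5 P$)
$l^{2}{\left(G{\left(0,1 \right)} \right)} = \left(- 5 \cdot 1 \cdot 0\right)^{2} = \left(\left(-5\right) 0\right)^{2} = 0^{2} = 0$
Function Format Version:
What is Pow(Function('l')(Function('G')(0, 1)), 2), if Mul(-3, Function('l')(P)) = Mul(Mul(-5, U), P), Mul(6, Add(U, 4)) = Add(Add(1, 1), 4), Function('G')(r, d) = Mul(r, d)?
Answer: 0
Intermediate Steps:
Function('G')(r, d) = Mul(d, r)
U = -3 (U = Add(-4, Mul(Rational(1, 6), Add(Add(1, 1), 4))) = Add(-4, Mul(Rational(1, 6), Add(2, 4))) = Add(-4, Mul(Rational(1, 6), 6)) = Add(-4, 1) = -3)
Function('l')(P) = Mul(-5, P) (Function('l')(P) = Mul(Rational(-1, 3), Mul(Mul(-5, -3), P)) = Mul(Rational(-1, 3), Mul(15, P)) = Mul(-5, P))
Pow(Function('l')(Function('G')(0, 1)), 2) = Pow(Mul(-5, Mul(1, 0)), 2) = Pow(Mul(-5, 0), 2) = Pow(0, 2) = 0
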